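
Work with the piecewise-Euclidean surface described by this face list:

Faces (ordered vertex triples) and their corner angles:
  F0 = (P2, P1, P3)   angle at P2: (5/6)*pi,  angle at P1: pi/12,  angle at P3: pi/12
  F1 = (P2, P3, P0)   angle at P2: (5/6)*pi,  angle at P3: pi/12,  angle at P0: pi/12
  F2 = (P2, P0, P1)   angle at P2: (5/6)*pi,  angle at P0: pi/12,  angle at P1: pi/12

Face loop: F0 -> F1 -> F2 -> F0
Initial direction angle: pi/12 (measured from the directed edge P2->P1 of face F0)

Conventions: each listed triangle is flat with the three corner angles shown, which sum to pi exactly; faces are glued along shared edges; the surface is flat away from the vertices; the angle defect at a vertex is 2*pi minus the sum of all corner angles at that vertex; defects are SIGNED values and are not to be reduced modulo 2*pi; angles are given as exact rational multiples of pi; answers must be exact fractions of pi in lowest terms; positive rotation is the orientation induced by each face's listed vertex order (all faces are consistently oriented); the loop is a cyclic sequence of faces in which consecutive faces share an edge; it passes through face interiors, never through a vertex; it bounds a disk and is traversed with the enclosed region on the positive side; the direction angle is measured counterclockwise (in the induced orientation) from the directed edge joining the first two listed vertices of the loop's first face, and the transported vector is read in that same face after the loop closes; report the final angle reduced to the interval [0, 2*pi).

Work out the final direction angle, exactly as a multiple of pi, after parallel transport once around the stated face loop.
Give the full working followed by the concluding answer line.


enclosed vertex P2: corner angles sum to (5/2)*pi, defect = 2*pi - (5/2)*pi = -pi/2
adding the enclosed defects to the starting angle (mod 2*pi, induced orientation) gives the holonomy
final angle = pi/12 - pi/2 = (19/12)*pi (mod 2*pi)

Answer: final direction angle = (19/12)*pi


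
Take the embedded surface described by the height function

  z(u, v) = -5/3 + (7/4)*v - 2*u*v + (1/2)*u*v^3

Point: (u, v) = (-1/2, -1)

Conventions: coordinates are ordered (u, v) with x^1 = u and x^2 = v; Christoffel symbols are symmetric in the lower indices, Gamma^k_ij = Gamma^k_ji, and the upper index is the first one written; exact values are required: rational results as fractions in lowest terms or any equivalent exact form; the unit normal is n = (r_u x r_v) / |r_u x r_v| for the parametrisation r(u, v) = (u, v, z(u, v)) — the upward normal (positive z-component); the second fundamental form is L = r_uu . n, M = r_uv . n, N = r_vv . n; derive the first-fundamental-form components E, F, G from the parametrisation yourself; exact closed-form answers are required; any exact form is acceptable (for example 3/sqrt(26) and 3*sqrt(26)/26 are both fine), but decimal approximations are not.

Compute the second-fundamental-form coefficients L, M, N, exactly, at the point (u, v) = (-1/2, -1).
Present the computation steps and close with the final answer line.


z_u = 3/2, z_v = 2, z_uu = 0, z_uv = -1/2, z_vv = 3/2
E = 13/4, F = 3, G = 5; answer radicand W^2 = 29/4
unnormalised second-form numerators: l = 0, m = -1/2, n = 3/2; L = l/sqrt(29/4), and similarly M = m/sqrt(W^2), N = n/sqrt(W^2)

Answer: L = 0, M = -sqrt(29)/29, N = 3*sqrt(29)/29


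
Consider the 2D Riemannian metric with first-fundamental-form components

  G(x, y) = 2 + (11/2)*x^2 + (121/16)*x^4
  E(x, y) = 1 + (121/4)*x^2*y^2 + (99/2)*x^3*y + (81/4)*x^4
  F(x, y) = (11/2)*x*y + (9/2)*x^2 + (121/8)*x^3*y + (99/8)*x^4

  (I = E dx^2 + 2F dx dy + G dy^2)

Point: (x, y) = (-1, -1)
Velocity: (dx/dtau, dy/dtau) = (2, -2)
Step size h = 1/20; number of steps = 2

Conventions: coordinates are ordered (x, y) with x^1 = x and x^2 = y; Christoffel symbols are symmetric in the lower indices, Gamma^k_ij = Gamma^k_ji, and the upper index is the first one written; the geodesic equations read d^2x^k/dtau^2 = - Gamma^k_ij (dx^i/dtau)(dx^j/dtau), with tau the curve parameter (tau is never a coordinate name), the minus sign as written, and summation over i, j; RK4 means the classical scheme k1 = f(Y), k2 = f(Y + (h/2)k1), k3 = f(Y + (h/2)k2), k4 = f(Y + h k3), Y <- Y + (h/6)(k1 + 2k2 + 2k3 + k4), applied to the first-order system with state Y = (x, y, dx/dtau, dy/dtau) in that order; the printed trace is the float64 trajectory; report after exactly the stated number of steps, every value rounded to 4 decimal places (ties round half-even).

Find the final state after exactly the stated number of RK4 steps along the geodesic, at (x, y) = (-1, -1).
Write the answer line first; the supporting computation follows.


Answer: x = -0.7913, y = -1.1969, dx/dtau = 2.2078, dy/dtau = -1.9267

f(Y) = (dx/dtau, dy/dtau, -Gamma^x_ij Y'^i Y'^j, -Gamma^y_ij Y'^i Y'^j) with the Gammas evaluated at the stage position; h = 0.050000; intermediate values shown to 6 dp
step 0: x = -1.0000, y = -1.0000, dx/dtau = 2.0000, dy/dtau = -2.0000
step 1:
  k1: at (x, y) = (-1.000000, -1.000000), (dx/dtau, dy/dtau) = (2.000000, -2.000000); Gamma_xxx = -1.260185, Gamma_xxy = -0.478001, Gamma_xyy = 0.000000, Gamma_yxx = -0.472569, Gamma_yxy = -0.179250, Gamma_yyy = 0.000000; k1 = (2.000000, -2.000000, 1.216730, 0.456274)
  k2: at (x, y) = (-0.950000, -1.050000), (dx/dtau, dy/dtau) = (2.030418, -1.988593); Gamma_xxx = -1.311568, Gamma_xxy = -0.478390, Gamma_xyy = 0.000000, Gamma_yxx = -0.478315, Gamma_yxy = -0.174464, Gamma_yyy = 0.000000; k2 = (2.030418, -1.988593, 1.543897, 0.563043)
  k3: at (x, y) = (-0.949240, -1.049715), (dx/dtau, dy/dtau) = (2.038597, -1.985924); Gamma_xxx = -1.312419, Gamma_xxy = -0.478599, Gamma_xyy = 0.000000, Gamma_yxx = -0.478700, Gamma_yxy = -0.174567, Gamma_yyy = 0.000000; k3 = (2.038597, -1.985924, 1.579042, 0.575950)
  k4: at (x, y) = (-0.898070, -1.099296), (dx/dtau, dy/dtau) = (2.078952, -1.971202); Gamma_xxx = -1.370038, Gamma_xxy = -0.478962, Gamma_xyy = 0.000000, Gamma_yxx = -0.486655, Gamma_yxy = -0.170134, Gamma_yyy = 0.000000; k4 = (2.078952, -1.971202, 1.995751, 0.708917)
  Y <- Y + (h/6)(k1 + 2k2 + 2k3 + k4): x = -0.8982, y = -1.0993, dx/dtau = 2.0788, dy/dtau = -1.9713
step 2:
  k1: at (x, y) = (-0.898192, -1.099335), (dx/dtau, dy/dtau) = (2.078820, -1.971307); Gamma_xxx = -1.369889, Gamma_xxy = -0.478931, Gamma_xyy = 0.000000, Gamma_yxx = -0.486591, Gamma_yxy = -0.170118, Gamma_yyy = 0.000000; k1 = (2.078820, -1.971307, 1.994655, 0.708510)
  k2: at (x, y) = (-0.846221, -1.148618), (dx/dtau, dy/dtau) = (2.128686, -1.953594); Gamma_xxx = -1.434363, Gamma_xxy = -0.479125, Gamma_xyy = 0.000000, Gamma_yxx = -0.497061, Gamma_yxy = -0.166035, Gamma_yyy = 0.000000; k2 = (2.128686, -1.953594, 2.514567, 0.871393)
  k3: at (x, y) = (-0.844975, -1.148175), (dx/dtau, dy/dtau) = (2.141684, -1.949522); Gamma_xxx = -1.436039, Gamma_xxy = -0.479448, Gamma_xyy = 0.000000, Gamma_yxx = -0.497798, Gamma_yxy = -0.166199, Gamma_yyy = 0.000000; k3 = (2.141684, -1.949522, 2.583196, 0.895457)
  k4: at (x, y) = (-0.791108, -1.196811), (dx/dtau, dy/dtau) = (2.207979, -1.926534); Gamma_xxx = -1.510543, Gamma_xxy = -0.479660, Gamma_xyy = 0.000000, Gamma_yxx = -0.512269, Gamma_yxy = -0.162667, Gamma_yyy = 0.000000; k4 = (2.207979, -1.926534, 3.283451, 1.113513)
  Y <- Y + (h/6)(k1 + 2k2 + 2k3 + k4): x = -0.7913, y = -1.1969, dx/dtau = 2.2078, dy/dtau = -1.9267


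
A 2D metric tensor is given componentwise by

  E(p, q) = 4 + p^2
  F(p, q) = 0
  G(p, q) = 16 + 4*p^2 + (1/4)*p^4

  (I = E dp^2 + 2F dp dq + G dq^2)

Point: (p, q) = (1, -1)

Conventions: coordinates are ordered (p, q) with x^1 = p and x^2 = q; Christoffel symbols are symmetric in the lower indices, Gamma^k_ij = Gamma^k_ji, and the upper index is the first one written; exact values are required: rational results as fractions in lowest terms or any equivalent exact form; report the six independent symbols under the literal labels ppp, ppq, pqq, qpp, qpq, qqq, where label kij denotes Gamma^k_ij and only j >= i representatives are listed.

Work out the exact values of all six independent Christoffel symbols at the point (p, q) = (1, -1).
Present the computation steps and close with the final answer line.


E = 5, F = 0, G = 81/4 at the point
E_p = 2, E_q = 0, F_p = 0, F_q = 0, G_p = 9, G_q = 0
EG - F^2 = 405/4;  g^inv = (4/405) * [[81/4, 0], [0, 5]]
first-kind symbols [ij,l] = (1/2)(d_i g_jl + d_j g_il - d_l g_ij): [pp,p] = E_p/2 = 1, [pp,q] = F_p - E_q/2 = 0, [pq,p] = E_q/2 = 0, [pq,q] = G_p/2 = 9/2, [qq,p] = F_q - G_p/2 = -9/2, [qq,q] = G_q/2 = 0
Gamma^p_ij = (G*[ij,p] - F*[ij,q])/(EG - F^2), Gamma^q_ij = (E*[ij,q] - F*[ij,p])/(EG - F^2)

Answer: Gamma_ppp = 1/5, Gamma_ppq = 0, Gamma_pqq = -9/10, Gamma_qpp = 0, Gamma_qpq = 2/9, Gamma_qqq = 0


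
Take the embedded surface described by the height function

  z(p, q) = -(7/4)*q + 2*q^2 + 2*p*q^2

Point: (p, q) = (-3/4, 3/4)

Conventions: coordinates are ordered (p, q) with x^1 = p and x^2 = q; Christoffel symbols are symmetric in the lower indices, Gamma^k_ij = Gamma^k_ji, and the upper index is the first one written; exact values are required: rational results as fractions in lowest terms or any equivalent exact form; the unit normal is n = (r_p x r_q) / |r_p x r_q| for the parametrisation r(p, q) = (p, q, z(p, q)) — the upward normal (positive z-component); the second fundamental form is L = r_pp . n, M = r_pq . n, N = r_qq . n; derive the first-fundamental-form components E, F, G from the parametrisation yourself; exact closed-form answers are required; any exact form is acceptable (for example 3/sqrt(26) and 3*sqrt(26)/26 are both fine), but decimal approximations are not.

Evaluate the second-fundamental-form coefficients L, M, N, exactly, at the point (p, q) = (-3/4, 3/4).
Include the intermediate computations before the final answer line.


z_p = 9/8, z_q = -1, z_pp = 0, z_pq = 3, z_qq = 1
E = 145/64, F = -9/8, G = 2; answer radicand W^2 = 209/64
unnormalised second-form numerators: l = 0, m = 3, n = 1; L = l/sqrt(209/64), and similarly M = m/sqrt(W^2), N = n/sqrt(W^2)

Answer: L = 0, M = 24*sqrt(209)/209, N = 8*sqrt(209)/209


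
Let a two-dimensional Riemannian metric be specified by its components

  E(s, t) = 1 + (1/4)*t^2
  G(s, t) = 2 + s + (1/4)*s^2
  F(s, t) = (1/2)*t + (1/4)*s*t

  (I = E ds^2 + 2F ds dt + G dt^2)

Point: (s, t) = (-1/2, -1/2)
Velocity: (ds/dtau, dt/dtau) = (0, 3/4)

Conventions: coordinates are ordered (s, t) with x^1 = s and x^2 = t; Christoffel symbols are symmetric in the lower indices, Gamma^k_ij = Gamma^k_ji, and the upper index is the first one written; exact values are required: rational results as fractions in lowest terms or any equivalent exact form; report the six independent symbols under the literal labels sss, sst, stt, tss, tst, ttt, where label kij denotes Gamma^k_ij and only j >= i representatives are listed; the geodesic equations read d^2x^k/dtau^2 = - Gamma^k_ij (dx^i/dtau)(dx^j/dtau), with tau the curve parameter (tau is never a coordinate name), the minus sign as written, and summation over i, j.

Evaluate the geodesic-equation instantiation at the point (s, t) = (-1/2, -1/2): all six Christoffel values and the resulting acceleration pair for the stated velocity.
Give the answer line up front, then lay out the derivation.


Answer: Gamma_sss = 0, Gamma_sst = -1/13, Gamma_stt = 0, Gamma_tss = 0, Gamma_tst = 3/13, Gamma_ttt = 0; accelerations (d^2s/dtau^2, d^2t/dtau^2) = (0, 0)

E = 17/16, F = -3/16, G = 25/16 at the point
E_s = 0, E_t = -1/4, F_s = -1/8, F_t = 3/8, G_s = 3/4, G_t = 0
EG - F^2 = 13/8;  g^inv = (8/13) * [[25/16, 3/16], [3/16, 17/16]]
first-kind symbols [ij,l] = (1/2)(d_i g_jl + d_j g_il - d_l g_ij): [ss,s] = E_s/2 = 0, [ss,t] = F_s - E_t/2 = 0, [st,s] = E_t/2 = -1/8, [st,t] = G_s/2 = 3/8, [tt,s] = F_t - G_s/2 = 0, [tt,t] = G_t/2 = 0
Gamma^s_ij = (G*[ij,s] - F*[ij,t])/(EG - F^2), Gamma^t_ij = (E*[ij,t] - F*[ij,s])/(EG - F^2)
Gamma_sss = 0, Gamma_sst = -1/13, Gamma_stt = 0, Gamma_tss = 0, Gamma_tst = 3/13, Gamma_ttt = 0
d^2s/dtau^2 = -(Gamma_sss*(0)^2 + 2*Gamma_sst*(0)*(3/4) + Gamma_stt*(3/4)^2) = 0
d^2t/dtau^2 = -(Gamma_tss*(0)^2 + 2*Gamma_tst*(0)*(3/4) + Gamma_ttt*(3/4)^2) = 0


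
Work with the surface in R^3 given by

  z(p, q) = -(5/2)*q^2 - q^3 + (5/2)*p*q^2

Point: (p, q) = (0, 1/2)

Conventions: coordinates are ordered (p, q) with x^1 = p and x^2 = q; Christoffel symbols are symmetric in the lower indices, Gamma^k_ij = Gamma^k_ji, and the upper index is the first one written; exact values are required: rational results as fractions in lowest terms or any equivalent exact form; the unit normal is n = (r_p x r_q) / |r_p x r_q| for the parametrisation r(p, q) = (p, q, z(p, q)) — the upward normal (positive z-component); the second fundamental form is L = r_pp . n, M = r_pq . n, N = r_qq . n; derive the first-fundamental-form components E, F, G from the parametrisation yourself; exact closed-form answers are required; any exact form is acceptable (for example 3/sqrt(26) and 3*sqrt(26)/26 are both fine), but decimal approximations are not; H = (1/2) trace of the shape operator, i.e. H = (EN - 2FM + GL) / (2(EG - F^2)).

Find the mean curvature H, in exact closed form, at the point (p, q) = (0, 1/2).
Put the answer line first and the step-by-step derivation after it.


Answer: H = -248*sqrt(85)/195075

z_p = 5/8, z_q = -13/4, z_pp = 0, z_pq = 5/2, z_qq = -8
E = 89/64, F = -65/32, G = 185/16; answer radicand W^2 = 765/64
unnormalised second-form numerators: l = 0, m = 5/2, n = -8; L = l/sqrt(765/64), and similarly M = m/sqrt(W^2), N = n/sqrt(W^2)
H = (E*n - 2*F*m + G*l) / (2*(EG - F^2)*sqrt(W^2)); E*n - 2*F*m + G*l = -31/32, EG - F^2 = 765/64, so H = (-31/765)/sqrt(765/64)


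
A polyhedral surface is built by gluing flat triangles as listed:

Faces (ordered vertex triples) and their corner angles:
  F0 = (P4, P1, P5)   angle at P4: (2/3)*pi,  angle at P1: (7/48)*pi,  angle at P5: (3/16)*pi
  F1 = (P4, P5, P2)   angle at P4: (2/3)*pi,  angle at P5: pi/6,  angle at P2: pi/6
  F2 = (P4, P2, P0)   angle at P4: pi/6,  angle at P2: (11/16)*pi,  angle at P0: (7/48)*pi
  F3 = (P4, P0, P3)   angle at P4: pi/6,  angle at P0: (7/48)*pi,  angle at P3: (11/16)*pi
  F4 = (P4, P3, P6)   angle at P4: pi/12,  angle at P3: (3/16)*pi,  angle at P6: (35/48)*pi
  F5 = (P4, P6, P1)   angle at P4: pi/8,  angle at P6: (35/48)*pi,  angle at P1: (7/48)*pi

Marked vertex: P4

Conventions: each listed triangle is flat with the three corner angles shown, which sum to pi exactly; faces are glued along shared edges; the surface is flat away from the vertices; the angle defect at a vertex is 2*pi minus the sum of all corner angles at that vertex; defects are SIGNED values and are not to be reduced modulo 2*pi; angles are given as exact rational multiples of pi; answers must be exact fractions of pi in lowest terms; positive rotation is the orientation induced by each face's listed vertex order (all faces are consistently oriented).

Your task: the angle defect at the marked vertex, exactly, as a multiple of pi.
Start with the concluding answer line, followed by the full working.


Answer: defect(P4) = pi/8

Sum of corner angles at P4: (15/8)*pi
defect = 2*pi - (15/8)*pi


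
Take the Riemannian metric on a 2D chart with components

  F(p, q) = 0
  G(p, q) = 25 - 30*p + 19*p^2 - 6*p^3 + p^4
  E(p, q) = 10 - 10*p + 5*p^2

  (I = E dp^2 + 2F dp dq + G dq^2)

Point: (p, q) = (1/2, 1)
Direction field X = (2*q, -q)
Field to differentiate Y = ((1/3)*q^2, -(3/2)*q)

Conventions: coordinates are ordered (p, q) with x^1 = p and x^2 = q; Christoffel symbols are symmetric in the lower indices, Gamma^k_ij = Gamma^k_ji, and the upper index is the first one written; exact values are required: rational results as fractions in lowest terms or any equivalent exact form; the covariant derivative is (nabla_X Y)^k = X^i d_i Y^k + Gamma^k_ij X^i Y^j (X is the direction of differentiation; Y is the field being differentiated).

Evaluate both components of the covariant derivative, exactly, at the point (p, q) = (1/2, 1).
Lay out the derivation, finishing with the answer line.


E = 25/4, F = 0, G = 225/16 at the point
E_p = -5, E_q = 0, F_p = 0, F_q = 0, G_p = -15, G_q = 0
EG - F^2 = 5625/64;  g^inv = (64/5625) * [[225/16, 0], [0, 25/4]]
first-kind symbols [ij,l] = (1/2)(d_i g_jl + d_j g_il - d_l g_ij): [pp,p] = E_p/2 = -5/2, [pp,q] = F_p - E_q/2 = 0, [pq,p] = E_q/2 = 0, [pq,q] = G_p/2 = -15/2, [qq,p] = F_q - G_p/2 = 15/2, [qq,q] = G_q/2 = 0
Gamma^p_ij = (G*[ij,p] - F*[ij,q])/(EG - F^2), Gamma^q_ij = (E*[ij,q] - F*[ij,p])/(EG - F^2)
Gamma_ppp = -2/5, Gamma_ppq = 0, Gamma_pqq = 6/5, Gamma_qpp = 0, Gamma_qpq = -8/15, Gamma_qqq = 0
X = (2, -1), Y = (1/3, -3/2) at the point

Answer: (nabla_X Y)^p = 13/15, (nabla_X Y)^q = 59/18


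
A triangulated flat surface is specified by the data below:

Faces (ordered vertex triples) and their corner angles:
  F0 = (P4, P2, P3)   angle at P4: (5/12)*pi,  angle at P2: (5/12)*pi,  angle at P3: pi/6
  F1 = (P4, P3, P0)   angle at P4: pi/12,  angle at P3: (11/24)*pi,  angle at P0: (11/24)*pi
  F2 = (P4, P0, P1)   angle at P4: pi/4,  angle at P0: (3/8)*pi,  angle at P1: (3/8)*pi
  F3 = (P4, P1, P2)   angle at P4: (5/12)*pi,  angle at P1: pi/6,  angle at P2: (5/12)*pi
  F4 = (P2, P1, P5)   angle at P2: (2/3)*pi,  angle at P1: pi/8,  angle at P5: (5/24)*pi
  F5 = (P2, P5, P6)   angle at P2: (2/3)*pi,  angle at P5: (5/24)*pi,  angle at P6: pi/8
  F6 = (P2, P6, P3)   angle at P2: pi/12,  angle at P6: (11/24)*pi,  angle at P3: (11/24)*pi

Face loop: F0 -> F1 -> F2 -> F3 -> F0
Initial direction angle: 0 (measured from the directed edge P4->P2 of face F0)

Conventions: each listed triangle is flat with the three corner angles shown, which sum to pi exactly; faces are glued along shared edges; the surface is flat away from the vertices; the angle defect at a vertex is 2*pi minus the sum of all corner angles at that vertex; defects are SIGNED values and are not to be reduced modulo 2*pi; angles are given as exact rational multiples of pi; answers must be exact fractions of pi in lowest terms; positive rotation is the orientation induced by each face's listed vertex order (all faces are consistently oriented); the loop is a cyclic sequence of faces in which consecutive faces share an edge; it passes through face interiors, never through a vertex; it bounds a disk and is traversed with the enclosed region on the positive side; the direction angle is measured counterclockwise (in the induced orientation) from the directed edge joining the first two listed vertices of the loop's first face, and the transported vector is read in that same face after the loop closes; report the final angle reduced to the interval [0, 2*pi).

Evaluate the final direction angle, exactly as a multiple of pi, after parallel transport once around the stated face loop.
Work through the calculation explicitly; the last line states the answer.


enclosed vertex P4: corner angles sum to (7/6)*pi, defect = 2*pi - (7/6)*pi = (5/6)*pi
holonomy = initial angle + sum of enclosed defects (mod 2*pi), positive in the induced orientation
final angle = 0 + (5/6)*pi = (5/6)*pi (mod 2*pi)

Answer: final direction angle = (5/6)*pi


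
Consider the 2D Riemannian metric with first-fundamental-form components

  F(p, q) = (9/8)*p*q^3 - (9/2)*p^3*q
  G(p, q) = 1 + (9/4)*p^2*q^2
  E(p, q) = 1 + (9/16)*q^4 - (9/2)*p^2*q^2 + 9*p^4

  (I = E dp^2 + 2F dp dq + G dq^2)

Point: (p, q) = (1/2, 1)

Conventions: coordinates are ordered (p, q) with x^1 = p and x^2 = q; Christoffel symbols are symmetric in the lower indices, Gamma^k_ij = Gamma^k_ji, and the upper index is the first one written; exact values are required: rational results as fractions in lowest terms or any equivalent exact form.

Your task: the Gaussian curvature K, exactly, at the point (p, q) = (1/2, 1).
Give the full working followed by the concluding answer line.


E = 1, F = 0, G = 25/16, EG - F^2 = 25/16 at the point
E_p = 0, E_q = 0, F_p = -9/4, F_q = 9/8, G_p = 9/4, G_q = 9/8
E_qq = 9/2, F_pq = 0, G_pp = 9/2
Compute both Brioschi determinants and normalise by (EG - F^2)^2.
M1 = [[-E_qq/2 + F_pq - G_pp/2, E_p/2, F_p - E_q/2], [F_q - G_p/2, E, F], [G_q/2, F, G]] = [[-9/2, 0, -9/4], [0, 1, 0], [9/16, 0, 25/16]]; det M1 = -369/64
M2 = [[0, E_q/2, G_p/2], [E_q/2, E, F], [G_p/2, F, G]] = [[0, 0, 9/8], [0, 1, 0], [9/8, 0, 25/16]]; det M2 = -81/64
det M1 - det M2 = -9/2; K = -9/2 / (25/16)^2 = -1152/625

Answer: K = -1152/625


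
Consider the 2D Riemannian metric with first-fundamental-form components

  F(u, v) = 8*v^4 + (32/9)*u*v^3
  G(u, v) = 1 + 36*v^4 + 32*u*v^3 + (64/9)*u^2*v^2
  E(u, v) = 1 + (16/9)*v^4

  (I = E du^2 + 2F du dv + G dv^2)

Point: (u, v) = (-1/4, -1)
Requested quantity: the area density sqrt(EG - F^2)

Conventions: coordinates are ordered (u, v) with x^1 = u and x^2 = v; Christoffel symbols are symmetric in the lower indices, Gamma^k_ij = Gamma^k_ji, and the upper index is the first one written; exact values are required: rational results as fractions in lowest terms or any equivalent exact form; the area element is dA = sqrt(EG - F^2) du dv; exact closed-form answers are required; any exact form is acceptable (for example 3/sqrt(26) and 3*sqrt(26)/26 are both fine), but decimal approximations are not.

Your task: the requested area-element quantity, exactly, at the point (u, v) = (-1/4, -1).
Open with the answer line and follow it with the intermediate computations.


Answer: sqrt(EG - F^2) = 5*sqrt(17)/3

E = 25/9, F = 80/9, G = 409/9; EG - F^2 = 425/9


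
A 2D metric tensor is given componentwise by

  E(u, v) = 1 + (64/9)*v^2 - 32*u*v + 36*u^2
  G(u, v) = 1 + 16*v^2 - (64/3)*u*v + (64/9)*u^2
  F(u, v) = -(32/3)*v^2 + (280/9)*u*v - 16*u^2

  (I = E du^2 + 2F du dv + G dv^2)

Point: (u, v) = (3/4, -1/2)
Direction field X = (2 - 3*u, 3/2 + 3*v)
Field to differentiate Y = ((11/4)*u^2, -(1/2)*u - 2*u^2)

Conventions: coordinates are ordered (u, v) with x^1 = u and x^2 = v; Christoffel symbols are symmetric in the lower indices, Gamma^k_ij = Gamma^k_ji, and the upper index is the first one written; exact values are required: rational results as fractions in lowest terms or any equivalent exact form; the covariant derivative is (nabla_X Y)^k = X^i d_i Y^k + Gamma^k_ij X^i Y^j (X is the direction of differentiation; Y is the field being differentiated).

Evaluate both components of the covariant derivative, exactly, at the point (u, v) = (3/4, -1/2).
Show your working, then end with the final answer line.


E = 1261/36, F = -70/3, G = 17 at the point
E_u = 70, E_v = -280/9, F_u = -356/9, F_v = 34, G_u = 64/3, G_v = -32
EG - F^2 = 1837/36;  g^inv = (36/1837) * [[17, 70/3], [70/3, 1261/36]]
first-kind symbols [ij,l] = (1/2)(d_i g_jl + d_j g_il - d_l g_ij): [uu,u] = E_u/2 = 35, [uu,v] = F_u - E_v/2 = -24, [uv,u] = E_v/2 = -140/9, [uv,v] = G_u/2 = 32/3, [vv,u] = F_v - G_u/2 = 70/3, [vv,v] = G_v/2 = -16
Gamma^u_ij = (G*[ij,u] - F*[ij,v])/(EG - F^2), Gamma^v_ij = (E*[ij,v] - F*[ij,u])/(EG - F^2)
Gamma_uuu = 1260/1837, Gamma_uuv = -560/1837, Gamma_uvv = 840/1837, Gamma_vuu = -864/1837, Gamma_vuv = 384/1837, Gamma_vvv = -576/1837
X = (-1/4, 0), Y = (99/64, -3/2) at the point

Answer: (nabla_X Y)^u = -165867/117568, (nabla_X Y)^v = 4171/3674


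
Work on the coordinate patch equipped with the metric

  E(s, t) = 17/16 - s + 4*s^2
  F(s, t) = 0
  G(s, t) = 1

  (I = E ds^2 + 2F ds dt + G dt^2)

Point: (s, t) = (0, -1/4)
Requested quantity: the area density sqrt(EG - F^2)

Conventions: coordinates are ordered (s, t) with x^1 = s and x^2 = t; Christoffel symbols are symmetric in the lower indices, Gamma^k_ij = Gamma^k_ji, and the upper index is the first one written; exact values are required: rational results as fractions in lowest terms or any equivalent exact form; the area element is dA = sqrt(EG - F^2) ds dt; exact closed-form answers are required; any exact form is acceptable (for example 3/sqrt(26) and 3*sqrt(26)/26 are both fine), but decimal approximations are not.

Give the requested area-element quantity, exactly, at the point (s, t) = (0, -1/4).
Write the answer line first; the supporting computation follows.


Answer: sqrt(EG - F^2) = sqrt(17)/4

E = 17/16, F = 0, G = 1; EG - F^2 = 17/16


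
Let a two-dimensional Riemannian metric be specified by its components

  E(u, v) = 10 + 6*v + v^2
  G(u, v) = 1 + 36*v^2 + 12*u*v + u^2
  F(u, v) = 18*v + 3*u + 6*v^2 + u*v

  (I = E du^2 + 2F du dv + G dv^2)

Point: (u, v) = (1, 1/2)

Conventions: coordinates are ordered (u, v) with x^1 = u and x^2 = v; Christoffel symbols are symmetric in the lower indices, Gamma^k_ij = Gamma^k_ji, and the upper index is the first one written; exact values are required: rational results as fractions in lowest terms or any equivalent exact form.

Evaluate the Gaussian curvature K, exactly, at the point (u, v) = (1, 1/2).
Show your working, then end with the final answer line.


E = 53/4, F = 14, G = 17, EG - F^2 = 117/4 at the point
E_u = 0, E_v = 7, F_u = 7/2, F_v = 25, G_u = 8, G_v = 48
E_vv = 2, F_uv = 1, G_uu = 2
Compute both Brioschi determinants and normalise by (EG - F^2)^2.
M1 = [[-E_vv/2 + F_uv - G_uu/2, E_u/2, F_u - E_v/2], [F_v - G_u/2, E, F], [G_v/2, F, G]] = [[-1, 0, 0], [21, 53/4, 14], [24, 14, 17]]; det M1 = -117/4
M2 = [[0, E_v/2, G_u/2], [E_v/2, E, F], [G_u/2, F, G]] = [[0, 7/2, 4], [7/2, 53/4, 14], [4, 14, 17]]; det M2 = -113/4
det M1 - det M2 = -1; K = -1 / (117/4)^2 = -16/13689

Answer: K = -16/13689


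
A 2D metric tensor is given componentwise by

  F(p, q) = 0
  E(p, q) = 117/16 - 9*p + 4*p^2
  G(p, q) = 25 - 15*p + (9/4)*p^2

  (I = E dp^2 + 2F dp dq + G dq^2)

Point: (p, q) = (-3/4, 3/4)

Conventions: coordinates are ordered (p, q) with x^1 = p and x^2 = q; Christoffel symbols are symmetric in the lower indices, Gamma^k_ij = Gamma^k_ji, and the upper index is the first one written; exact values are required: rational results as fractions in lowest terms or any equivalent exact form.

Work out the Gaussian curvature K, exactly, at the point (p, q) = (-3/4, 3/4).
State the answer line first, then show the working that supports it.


Answer: K = 2560/370881

E = 261/16, F = 0, G = 2401/64, EG - F^2 = 626661/1024 at the point
E_p = -15, E_q = 0, F_p = 0, F_q = 0, G_p = -147/8, G_q = 0
E_qq = 0, F_pq = 0, G_pp = 9/2
K follows from Brioschi's formula, (det M1 - det M2)/(EG - F^2)^2.
M1 = [[-E_qq/2 + F_pq - G_pp/2, E_p/2, F_p - E_q/2], [F_q - G_p/2, E, F], [G_q/2, F, G]] = [[-9/4, -15/2, 0], [147/16, 261/16, 0], [0, 0, 2401/64]]; det M1 = 4948461/4096
M2 = [[0, E_q/2, G_p/2], [E_q/2, E, F], [G_p/2, F, G]] = [[0, 0, -147/16], [0, 261/16, 0], [-147/16, 0, 2401/64]]; det M2 = -5639949/4096
det M1 - det M2 = 5294205/2048; K = 5294205/2048 / (626661/1024)^2 = 2560/370881


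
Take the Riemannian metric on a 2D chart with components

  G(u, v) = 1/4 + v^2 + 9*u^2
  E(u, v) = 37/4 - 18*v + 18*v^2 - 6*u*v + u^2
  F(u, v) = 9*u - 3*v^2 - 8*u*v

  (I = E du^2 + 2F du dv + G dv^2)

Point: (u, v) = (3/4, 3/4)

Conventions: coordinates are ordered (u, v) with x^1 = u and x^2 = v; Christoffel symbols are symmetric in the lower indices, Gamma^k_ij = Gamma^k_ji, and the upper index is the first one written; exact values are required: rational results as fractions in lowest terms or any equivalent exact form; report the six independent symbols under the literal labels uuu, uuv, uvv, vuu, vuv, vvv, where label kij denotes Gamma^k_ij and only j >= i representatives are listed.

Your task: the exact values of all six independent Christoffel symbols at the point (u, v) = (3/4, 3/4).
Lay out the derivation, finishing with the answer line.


E = 49/16, F = 9/16, G = 47/8 at the point
E_u = -3, E_v = 9/2, F_u = 3, F_v = -21/2, G_u = 27/2, G_v = 3/2
EG - F^2 = 4525/256;  g^inv = (256/4525) * [[47/8, -9/16], [-9/16, 49/16]]
first-kind symbols [ij,l] = (1/2)(d_i g_jl + d_j g_il - d_l g_ij): [uu,u] = E_u/2 = -3/2, [uu,v] = F_u - E_v/2 = 3/4, [uv,u] = E_v/2 = 9/4, [uv,v] = G_u/2 = 27/4, [vv,u] = F_v - G_u/2 = -69/4, [vv,v] = G_v/2 = 3/4
Gamma^u_ij = (G*[ij,u] - F*[ij,v])/(EG - F^2), Gamma^v_ij = (E*[ij,v] - F*[ij,u])/(EG - F^2)

Answer: Gamma_uuu = -2364/4525, Gamma_uuv = 2412/4525, Gamma_uvv = -26052/4525, Gamma_vuu = 804/4525, Gamma_vuv = 4968/4525, Gamma_vvv = 3072/4525


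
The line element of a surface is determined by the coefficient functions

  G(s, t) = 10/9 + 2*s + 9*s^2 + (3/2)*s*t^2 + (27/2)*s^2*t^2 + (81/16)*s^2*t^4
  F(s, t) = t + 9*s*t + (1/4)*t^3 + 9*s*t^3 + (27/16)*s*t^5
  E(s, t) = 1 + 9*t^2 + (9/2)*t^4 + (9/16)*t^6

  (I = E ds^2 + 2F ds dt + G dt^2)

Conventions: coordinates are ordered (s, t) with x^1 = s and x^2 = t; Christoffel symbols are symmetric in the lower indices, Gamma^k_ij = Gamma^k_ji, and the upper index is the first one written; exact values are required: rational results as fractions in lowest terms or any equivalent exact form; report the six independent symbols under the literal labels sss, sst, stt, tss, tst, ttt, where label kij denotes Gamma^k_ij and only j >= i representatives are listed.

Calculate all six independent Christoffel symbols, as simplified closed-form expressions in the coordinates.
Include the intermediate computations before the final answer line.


E = 1 + 9*t^2 + (9/2)*t^4 + (9/16)*t^6; F = t + 9*s*t + (1/4)*t^3 + 9*s*t^3 + (27/16)*s*t^5; G = 10/9 + 2*s + 9*s^2 + (3/2)*s*t^2 + (27/2)*s^2*t^2 + (81/16)*s^2*t^4
Gamma^k_ij = (1/2) g^{kl} (d_i g_jl + d_j g_il - d_l g_ij), with g^inv = (1/(EG-F^2)) [[G, -F], [-F, E]]
first partials: E_s = 0, E_t = 18*t + 18*t^3 + (27/8)*t^5, F_s = 9*t + 9*t^3 + (27/16)*t^5, F_t = 1 + 9*s + (3/4)*t^2 + 27*s*t^2 + (135/16)*s*t^4, G_s = 2 + 18*s + (3/2)*t^2 + 27*s*t^2 + (81/8)*s*t^4, G_t = 3*s*t + 27*s^2*t + (81/4)*s^2*t^3
D = EG - F^2 = 10/9 + 2*s + 9*t^2 + 9*s^2 + (3/2)*s*t^2 + (9/2)*t^4 + (27/2)*s^2*t^2 + (9/16)*t^6 + (81/16)*s^2*t^4
expanded: Gamma^s_ss = (G E_s - 2F F_s + F E_t)/(2D), Gamma^s_st = (G E_t - F G_s)/(2D), Gamma^s_tt = (2G F_t - G G_s - F G_t)/(2D), Gamma^t_ss = (2E F_s - E E_t - F E_s)/(2D), Gamma^t_st = (E G_s - F E_t)/(2D), Gamma^t_tt = (E G_t - 2F F_t + F G_s)/(2D); substitute and cancel common factors

Answer: Gamma_sss = 0, Gamma_sst = (243*t^5 + 1296*t^3 + 1296*t)/(729*s^2*t^4 + 1944*s^2*t^2 + 1296*s^2 + 216*s*t^2 + 288*s + 81*t^6 + 648*t^4 + 1296*t^2 + 160), Gamma_stt = (486*s*t^4 + 1944*s*t^2)/(729*s^2*t^4 + 1944*s^2*t^2 + 1296*s^2 + 216*s*t^2 + 288*s + 81*t^6 + 648*t^4 + 1296*t^2 + 160), Gamma_tss = 0, Gamma_tst = (729*s*t^4 + 1944*s*t^2 + 1296*s + 108*t^2 + 144)/(729*s^2*t^4 + 1944*s^2*t^2 + 1296*s^2 + 216*s*t^2 + 288*s + 81*t^6 + 648*t^4 + 1296*t^2 + 160), Gamma_ttt = (1458*s^2*t^3 + 1944*s^2*t + 216*s*t)/(729*s^2*t^4 + 1944*s^2*t^2 + 1296*s^2 + 216*s*t^2 + 288*s + 81*t^6 + 648*t^4 + 1296*t^2 + 160)


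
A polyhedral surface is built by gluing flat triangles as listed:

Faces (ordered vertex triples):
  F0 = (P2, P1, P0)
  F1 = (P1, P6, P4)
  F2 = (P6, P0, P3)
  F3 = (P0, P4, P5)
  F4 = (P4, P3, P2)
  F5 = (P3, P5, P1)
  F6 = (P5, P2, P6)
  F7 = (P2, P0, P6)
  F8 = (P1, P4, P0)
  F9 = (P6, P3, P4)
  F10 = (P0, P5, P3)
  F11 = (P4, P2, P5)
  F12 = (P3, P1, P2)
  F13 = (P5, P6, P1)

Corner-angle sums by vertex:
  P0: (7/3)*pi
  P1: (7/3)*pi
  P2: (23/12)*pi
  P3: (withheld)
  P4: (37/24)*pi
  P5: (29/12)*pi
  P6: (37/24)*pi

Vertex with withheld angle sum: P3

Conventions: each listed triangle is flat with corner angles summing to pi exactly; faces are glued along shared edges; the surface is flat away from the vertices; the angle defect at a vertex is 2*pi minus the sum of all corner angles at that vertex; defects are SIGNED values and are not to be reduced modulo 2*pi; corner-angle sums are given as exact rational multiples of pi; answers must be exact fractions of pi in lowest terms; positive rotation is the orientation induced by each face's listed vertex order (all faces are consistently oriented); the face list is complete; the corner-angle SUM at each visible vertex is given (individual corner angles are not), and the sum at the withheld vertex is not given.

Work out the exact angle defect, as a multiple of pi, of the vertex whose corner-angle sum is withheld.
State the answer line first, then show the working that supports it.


Answer: defect(P3) = pi/12

V = 7, E = 21, F = 14; chi = V - E + F = 0
Gauss-Bonnet: total defect = 2*pi*chi = 0; visible defects sum to -pi/12


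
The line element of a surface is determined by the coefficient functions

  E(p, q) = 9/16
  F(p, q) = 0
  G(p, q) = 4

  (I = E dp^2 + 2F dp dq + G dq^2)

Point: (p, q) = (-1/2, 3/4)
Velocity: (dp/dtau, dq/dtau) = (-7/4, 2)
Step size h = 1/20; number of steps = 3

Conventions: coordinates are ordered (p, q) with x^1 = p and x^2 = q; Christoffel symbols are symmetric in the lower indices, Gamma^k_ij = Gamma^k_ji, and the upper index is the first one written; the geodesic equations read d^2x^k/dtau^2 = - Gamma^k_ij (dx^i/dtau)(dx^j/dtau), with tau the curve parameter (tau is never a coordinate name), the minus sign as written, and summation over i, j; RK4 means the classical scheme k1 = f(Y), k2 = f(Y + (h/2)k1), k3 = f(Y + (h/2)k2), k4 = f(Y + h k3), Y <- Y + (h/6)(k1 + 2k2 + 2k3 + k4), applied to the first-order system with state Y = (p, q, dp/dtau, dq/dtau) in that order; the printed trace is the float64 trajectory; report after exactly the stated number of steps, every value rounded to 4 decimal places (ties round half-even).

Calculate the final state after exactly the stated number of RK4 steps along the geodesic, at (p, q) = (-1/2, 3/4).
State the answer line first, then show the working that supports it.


Answer: p = -0.7625, q = 1.0500, dp/dtau = -1.7500, dq/dtau = 2.0000

f(Y) = (dp/dtau, dq/dtau, -Gamma^p_ij Y'^i Y'^j, -Gamma^q_ij Y'^i Y'^j) with the Gammas evaluated at the stage position; h = 0.050000; intermediate values shown to 6 dp
step 0: p = -0.5000, q = 0.7500, dp/dtau = -1.7500, dq/dtau = 2.0000
step 1:
  k1: at (p, q) = (-0.500000, 0.750000), (dp/dtau, dq/dtau) = (-1.750000, 2.000000); Gamma_ppp = 0.000000, Gamma_ppq = 0.000000, Gamma_pqq = 0.000000, Gamma_qpp = 0.000000, Gamma_qpq = 0.000000, Gamma_qqq = 0.000000; k1 = (-1.750000, 2.000000, 0.000000, 0.000000)
  k2: at (p, q) = (-0.543750, 0.800000), (dp/dtau, dq/dtau) = (-1.750000, 2.000000); Gamma_ppp = 0.000000, Gamma_ppq = 0.000000, Gamma_pqq = 0.000000, Gamma_qpp = 0.000000, Gamma_qpq = 0.000000, Gamma_qqq = 0.000000; k2 = (-1.750000, 2.000000, 0.000000, 0.000000)
  k3: at (p, q) = (-0.543750, 0.800000), (dp/dtau, dq/dtau) = (-1.750000, 2.000000); Gamma_ppp = 0.000000, Gamma_ppq = 0.000000, Gamma_pqq = 0.000000, Gamma_qpp = 0.000000, Gamma_qpq = 0.000000, Gamma_qqq = 0.000000; k3 = (-1.750000, 2.000000, 0.000000, 0.000000)
  k4: at (p, q) = (-0.587500, 0.850000), (dp/dtau, dq/dtau) = (-1.750000, 2.000000); Gamma_ppp = 0.000000, Gamma_ppq = 0.000000, Gamma_pqq = 0.000000, Gamma_qpp = 0.000000, Gamma_qpq = 0.000000, Gamma_qqq = 0.000000; k4 = (-1.750000, 2.000000, 0.000000, 0.000000)
  Y <- Y + (h/6)(k1 + 2k2 + 2k3 + k4): p = -0.5875, q = 0.8500, dp/dtau = -1.7500, dq/dtau = 2.0000
step 2:
  k1: at (p, q) = (-0.587500, 0.850000), (dp/dtau, dq/dtau) = (-1.750000, 2.000000); Gamma_ppp = 0.000000, Gamma_ppq = 0.000000, Gamma_pqq = 0.000000, Gamma_qpp = 0.000000, Gamma_qpq = 0.000000, Gamma_qqq = 0.000000; k1 = (-1.750000, 2.000000, 0.000000, 0.000000)
  k2: at (p, q) = (-0.631250, 0.900000), (dp/dtau, dq/dtau) = (-1.750000, 2.000000); Gamma_ppp = 0.000000, Gamma_ppq = 0.000000, Gamma_pqq = 0.000000, Gamma_qpp = 0.000000, Gamma_qpq = 0.000000, Gamma_qqq = 0.000000; k2 = (-1.750000, 2.000000, 0.000000, 0.000000)
  k3: at (p, q) = (-0.631250, 0.900000), (dp/dtau, dq/dtau) = (-1.750000, 2.000000); Gamma_ppp = 0.000000, Gamma_ppq = 0.000000, Gamma_pqq = 0.000000, Gamma_qpp = 0.000000, Gamma_qpq = 0.000000, Gamma_qqq = 0.000000; k3 = (-1.750000, 2.000000, 0.000000, 0.000000)
  k4: at (p, q) = (-0.675000, 0.950000), (dp/dtau, dq/dtau) = (-1.750000, 2.000000); Gamma_ppp = 0.000000, Gamma_ppq = 0.000000, Gamma_pqq = 0.000000, Gamma_qpp = 0.000000, Gamma_qpq = 0.000000, Gamma_qqq = 0.000000; k4 = (-1.750000, 2.000000, 0.000000, 0.000000)
  Y <- Y + (h/6)(k1 + 2k2 + 2k3 + k4): p = -0.6750, q = 0.9500, dp/dtau = -1.7500, dq/dtau = 2.0000
step 3:
  k1: at (p, q) = (-0.675000, 0.950000), (dp/dtau, dq/dtau) = (-1.750000, 2.000000); Gamma_ppp = 0.000000, Gamma_ppq = 0.000000, Gamma_pqq = 0.000000, Gamma_qpp = 0.000000, Gamma_qpq = 0.000000, Gamma_qqq = 0.000000; k1 = (-1.750000, 2.000000, 0.000000, 0.000000)
  k2: at (p, q) = (-0.718750, 1.000000), (dp/dtau, dq/dtau) = (-1.750000, 2.000000); Gamma_ppp = 0.000000, Gamma_ppq = 0.000000, Gamma_pqq = 0.000000, Gamma_qpp = 0.000000, Gamma_qpq = 0.000000, Gamma_qqq = 0.000000; k2 = (-1.750000, 2.000000, 0.000000, 0.000000)
  k3: at (p, q) = (-0.718750, 1.000000), (dp/dtau, dq/dtau) = (-1.750000, 2.000000); Gamma_ppp = 0.000000, Gamma_ppq = 0.000000, Gamma_pqq = 0.000000, Gamma_qpp = 0.000000, Gamma_qpq = 0.000000, Gamma_qqq = 0.000000; k3 = (-1.750000, 2.000000, 0.000000, 0.000000)
  k4: at (p, q) = (-0.762500, 1.050000), (dp/dtau, dq/dtau) = (-1.750000, 2.000000); Gamma_ppp = 0.000000, Gamma_ppq = 0.000000, Gamma_pqq = 0.000000, Gamma_qpp = 0.000000, Gamma_qpq = 0.000000, Gamma_qqq = 0.000000; k4 = (-1.750000, 2.000000, 0.000000, 0.000000)
  Y <- Y + (h/6)(k1 + 2k2 + 2k3 + k4): p = -0.7625, q = 1.0500, dp/dtau = -1.7500, dq/dtau = 2.0000


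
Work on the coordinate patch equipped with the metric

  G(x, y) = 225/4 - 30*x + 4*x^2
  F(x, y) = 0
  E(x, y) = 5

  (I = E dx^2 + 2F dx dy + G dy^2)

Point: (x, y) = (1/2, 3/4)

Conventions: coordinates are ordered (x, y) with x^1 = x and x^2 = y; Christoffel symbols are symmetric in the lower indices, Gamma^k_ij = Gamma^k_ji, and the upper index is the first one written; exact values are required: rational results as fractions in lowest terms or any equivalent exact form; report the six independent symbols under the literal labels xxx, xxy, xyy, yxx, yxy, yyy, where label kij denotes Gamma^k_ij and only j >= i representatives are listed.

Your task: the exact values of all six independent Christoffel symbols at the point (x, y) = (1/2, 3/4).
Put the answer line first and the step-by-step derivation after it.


Answer: Gamma_xxx = 0, Gamma_xxy = 0, Gamma_xyy = 13/5, Gamma_yxx = 0, Gamma_yxy = -4/13, Gamma_yyy = 0

E = 5, F = 0, G = 169/4 at the point
E_x = 0, E_y = 0, F_x = 0, F_y = 0, G_x = -26, G_y = 0
EG - F^2 = 845/4;  g^inv = (4/845) * [[169/4, 0], [0, 5]]
first-kind symbols [ij,l] = (1/2)(d_i g_jl + d_j g_il - d_l g_ij): [xx,x] = E_x/2 = 0, [xx,y] = F_x - E_y/2 = 0, [xy,x] = E_y/2 = 0, [xy,y] = G_x/2 = -13, [yy,x] = F_y - G_x/2 = 13, [yy,y] = G_y/2 = 0
Gamma^x_ij = (G*[ij,x] - F*[ij,y])/(EG - F^2), Gamma^y_ij = (E*[ij,y] - F*[ij,x])/(EG - F^2)


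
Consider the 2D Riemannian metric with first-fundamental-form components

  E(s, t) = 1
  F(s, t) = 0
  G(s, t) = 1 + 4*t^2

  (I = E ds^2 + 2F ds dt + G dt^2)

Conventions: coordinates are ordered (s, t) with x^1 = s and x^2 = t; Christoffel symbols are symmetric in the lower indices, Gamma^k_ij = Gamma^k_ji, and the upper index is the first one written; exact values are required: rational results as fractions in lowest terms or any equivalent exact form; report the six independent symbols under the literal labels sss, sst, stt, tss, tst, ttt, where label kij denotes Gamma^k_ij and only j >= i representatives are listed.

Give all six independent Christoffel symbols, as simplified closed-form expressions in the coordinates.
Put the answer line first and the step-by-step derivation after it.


Answer: Gamma_sss = 0, Gamma_sst = 0, Gamma_stt = 0, Gamma_tss = 0, Gamma_tst = 0, Gamma_ttt = 4*t/(4*t^2 + 1)

E = 1; F = 0; G = 1 + 4*t^2
Gamma^k_ij = (1/2) g^{kl} (d_i g_jl + d_j g_il - d_l g_ij), with g^inv = (1/(EG-F^2)) [[G, -F], [-F, E]]
first partials: E_s = 0, E_t = 0, F_s = 0, F_t = 0, G_s = 0, G_t = 8*t
D = EG - F^2 = 1 + 4*t^2
expanded: Gamma^s_ss = (G E_s - 2F F_s + F E_t)/(2D), Gamma^s_st = (G E_t - F G_s)/(2D), Gamma^s_tt = (2G F_t - G G_s - F G_t)/(2D), Gamma^t_ss = (2E F_s - E E_t - F E_s)/(2D), Gamma^t_st = (E G_s - F E_t)/(2D), Gamma^t_tt = (E G_t - 2F F_t + F G_s)/(2D); substitute and cancel common factors


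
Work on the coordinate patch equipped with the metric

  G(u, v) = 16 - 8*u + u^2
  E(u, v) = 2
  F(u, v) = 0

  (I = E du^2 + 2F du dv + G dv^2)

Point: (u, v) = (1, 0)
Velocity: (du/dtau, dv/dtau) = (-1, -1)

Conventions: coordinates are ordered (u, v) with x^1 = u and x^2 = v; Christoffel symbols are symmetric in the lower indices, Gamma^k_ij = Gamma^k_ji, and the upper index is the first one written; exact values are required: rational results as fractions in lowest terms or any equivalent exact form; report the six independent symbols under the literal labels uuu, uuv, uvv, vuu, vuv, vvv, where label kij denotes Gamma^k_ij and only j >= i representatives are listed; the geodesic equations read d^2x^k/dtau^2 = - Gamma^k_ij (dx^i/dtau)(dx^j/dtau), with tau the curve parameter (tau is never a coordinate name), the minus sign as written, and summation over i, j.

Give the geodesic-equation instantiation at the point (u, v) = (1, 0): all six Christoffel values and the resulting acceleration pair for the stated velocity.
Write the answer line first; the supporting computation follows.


Answer: Gamma_uuu = 0, Gamma_uuv = 0, Gamma_uvv = 3/2, Gamma_vuu = 0, Gamma_vuv = -1/3, Gamma_vvv = 0; accelerations (d^2u/dtau^2, d^2v/dtau^2) = (-3/2, 2/3)

E = 2, F = 0, G = 9 at the point
E_u = 0, E_v = 0, F_u = 0, F_v = 0, G_u = -6, G_v = 0
EG - F^2 = 18;  g^inv = (1/18) * [[9, 0], [0, 2]]
first-kind symbols [ij,l] = (1/2)(d_i g_jl + d_j g_il - d_l g_ij): [uu,u] = E_u/2 = 0, [uu,v] = F_u - E_v/2 = 0, [uv,u] = E_v/2 = 0, [uv,v] = G_u/2 = -3, [vv,u] = F_v - G_u/2 = 3, [vv,v] = G_v/2 = 0
Gamma^u_ij = (G*[ij,u] - F*[ij,v])/(EG - F^2), Gamma^v_ij = (E*[ij,v] - F*[ij,u])/(EG - F^2)
Gamma_uuu = 0, Gamma_uuv = 0, Gamma_uvv = 3/2, Gamma_vuu = 0, Gamma_vuv = -1/3, Gamma_vvv = 0
d^2u/dtau^2 = -(Gamma_uuu*(-1)^2 + 2*Gamma_uuv*(-1)*(-1) + Gamma_uvv*(-1)^2) = -3/2
d^2v/dtau^2 = -(Gamma_vuu*(-1)^2 + 2*Gamma_vuv*(-1)*(-1) + Gamma_vvv*(-1)^2) = 2/3
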